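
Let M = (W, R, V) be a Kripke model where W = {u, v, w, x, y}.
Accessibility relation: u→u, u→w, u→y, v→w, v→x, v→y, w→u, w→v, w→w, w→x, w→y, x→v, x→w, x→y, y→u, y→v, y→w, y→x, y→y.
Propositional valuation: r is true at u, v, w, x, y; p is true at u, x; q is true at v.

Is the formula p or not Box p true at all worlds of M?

Let φ = p or not Box p. Evaluate φ at each world:
  u (successors {u, w, y}): φ is true.
  v (successors {w, x, y}): φ is true.
  w (successors {u, v, w, x, y}): φ is true.
  x (successors {v, w, y}): φ is true.
  y (successors {u, v, w, x, y}): φ is true.
For instance, at w:
  At w: p is false, not Box p is true, so p or not Box p is true.
    At w: Box p is false, so not Box p is true.
      At w: Box p requires p at every successor {u, v, w, x, y}.
        p fails at v, so Box p is false at w.

Yes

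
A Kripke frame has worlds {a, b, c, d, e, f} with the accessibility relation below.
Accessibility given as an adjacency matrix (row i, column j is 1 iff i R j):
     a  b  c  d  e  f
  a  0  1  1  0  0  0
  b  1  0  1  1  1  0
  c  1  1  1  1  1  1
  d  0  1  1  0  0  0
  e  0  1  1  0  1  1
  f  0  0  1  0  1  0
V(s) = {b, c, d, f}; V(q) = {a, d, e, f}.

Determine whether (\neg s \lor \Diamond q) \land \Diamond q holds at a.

At a: \neg s \lor \Diamond q is true, \Diamond q is false, so (\neg s \lor \Diamond q) \land \Diamond q is false.
  At a: \neg s is true, \Diamond q is false, so \neg s \lor \Diamond q is true.
    At a: \Diamond q requires q at some successor in {b, c}.
      At b: q is false.
      At c: q is false.
    So \Diamond q is false at a.
  At a: \Diamond q requires q at some successor in {b, c}.
    At b: q is false.
    At c: q is false.
  So \Diamond q is false at a.

No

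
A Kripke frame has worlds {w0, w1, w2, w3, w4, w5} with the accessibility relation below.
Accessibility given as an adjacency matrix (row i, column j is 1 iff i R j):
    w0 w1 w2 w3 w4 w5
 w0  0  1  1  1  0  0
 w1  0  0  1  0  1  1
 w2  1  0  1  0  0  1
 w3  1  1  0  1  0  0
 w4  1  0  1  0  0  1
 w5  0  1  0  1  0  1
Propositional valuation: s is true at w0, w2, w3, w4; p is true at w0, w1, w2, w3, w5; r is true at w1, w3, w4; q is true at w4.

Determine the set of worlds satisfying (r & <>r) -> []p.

w0, w2, w3, w4, w5

Let φ = (r & <>r) -> []p. Evaluate φ at each world:
  w0 (successors {w1, w2, w3}): φ is true.
  w1 (successors {w2, w4, w5}): φ is false.
  w2 (successors {w0, w2, w5}): φ is true.
  w3 (successors {w0, w1, w3}): φ is true.
  w4 (successors {w0, w2, w5}): φ is true.
  w5 (successors {w1, w3, w5}): φ is true.
For instance, at w2:
  At w2: r & <>r is false, []p is true, so (r & <>r) -> []p is true.
    At w2: r is false, <>r is false, so r & <>r is false.
      At w2: <>r requires r at some successor in {w0, w2, w5}.
        At w0: r is false.
        At w2: r is false.
        At w5: r is false.
      So <>r is false at w2.
    At w2: []p requires p at every successor {w0, w2, w5}.
      At w0: p is true.
      At w2: p is true.
      At w5: p is true.
    So []p is true at w2.
Satisfying worlds: {w0, w2, w3, w4, w5}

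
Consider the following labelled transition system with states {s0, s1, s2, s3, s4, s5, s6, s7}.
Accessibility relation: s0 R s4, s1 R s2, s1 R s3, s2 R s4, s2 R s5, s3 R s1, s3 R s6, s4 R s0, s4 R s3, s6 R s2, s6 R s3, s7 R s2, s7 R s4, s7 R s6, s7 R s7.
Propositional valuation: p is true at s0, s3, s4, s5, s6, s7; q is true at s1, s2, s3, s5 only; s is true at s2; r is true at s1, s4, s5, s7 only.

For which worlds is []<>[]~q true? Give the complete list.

Let φ = []<>[]~q. Evaluate φ at each world:
  s0 (successors {s4}): φ is true.
  s1 (successors {s2, s3}): φ is false.
  s2 (successors {s4, s5}): φ is false.
  s3 (successors {s1, s6}): φ is false.
  s4 (successors {s0, s3}): φ is false.
  s5 (successors ∅): φ is true.
  s6 (successors {s2, s3}): φ is false.
  s7 (successors {s2, s4, s6, s7}): φ is false.
For instance, at s3:
  At s3: []<>[]~q requires <>[]~q at every successor {s1, s6}.
    <>[]~q fails at s1, so []<>[]~q is false at s3.
      At s1: <>[]~q requires []~q at some successor in {s2, s3}.
        At s2: []~q is false.
        At s3: []~q is false.
      So <>[]~q is false at s1.
Satisfying worlds: {s0, s5}

s0, s5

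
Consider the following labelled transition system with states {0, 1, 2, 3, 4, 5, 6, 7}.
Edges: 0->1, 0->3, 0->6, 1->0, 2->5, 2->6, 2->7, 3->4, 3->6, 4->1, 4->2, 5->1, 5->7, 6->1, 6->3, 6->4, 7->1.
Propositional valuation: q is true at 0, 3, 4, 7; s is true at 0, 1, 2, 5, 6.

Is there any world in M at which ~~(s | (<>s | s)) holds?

Yes

Let φ = ~~(s | (<>s | s)). Evaluate φ at each world:
  0 (successors {1, 3, 6}): φ is true.
  1 (successors {0}): φ is true.
  2 (successors {5, 6, 7}): φ is true.
  3 (successors {4, 6}): φ is true.
  4 (successors {1, 2}): φ is true.
  5 (successors {1, 7}): φ is true.
  6 (successors {1, 3, 4}): φ is true.
  7 (successors {1}): φ is true.
Detail at 0 (witness):
  At 0: ~(s | (<>s | s)) is false, so ~~(s | (<>s | s)) is true.
    At 0: s | (<>s | s) is true, so ~(s | (<>s | s)) is false.
      At 0: s is true, <>s | s is true, so s | (<>s | s) is true.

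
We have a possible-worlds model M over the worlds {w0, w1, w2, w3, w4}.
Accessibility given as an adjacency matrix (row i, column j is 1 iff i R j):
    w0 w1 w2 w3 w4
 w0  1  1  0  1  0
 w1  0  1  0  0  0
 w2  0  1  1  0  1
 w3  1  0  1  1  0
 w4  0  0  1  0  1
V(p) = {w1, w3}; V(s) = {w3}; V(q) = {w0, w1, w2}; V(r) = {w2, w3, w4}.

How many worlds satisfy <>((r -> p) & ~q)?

2

Let φ = <>((r -> p) & ~q). Evaluate φ at each world:
  w0 (successors {w0, w1, w3}): φ is true.
  w1 (successors {w1}): φ is false.
  w2 (successors {w1, w2, w4}): φ is false.
  w3 (successors {w0, w2, w3}): φ is true.
  w4 (successors {w2, w4}): φ is false.
For instance, at w1:
  At w1: <>((r -> p) & ~q) requires (r -> p) & ~q at some successor in {w1}.
    At w1: (r -> p) & ~q is false.
  So <>((r -> p) & ~q) is false at w1.
Satisfying worlds: {w0, w3}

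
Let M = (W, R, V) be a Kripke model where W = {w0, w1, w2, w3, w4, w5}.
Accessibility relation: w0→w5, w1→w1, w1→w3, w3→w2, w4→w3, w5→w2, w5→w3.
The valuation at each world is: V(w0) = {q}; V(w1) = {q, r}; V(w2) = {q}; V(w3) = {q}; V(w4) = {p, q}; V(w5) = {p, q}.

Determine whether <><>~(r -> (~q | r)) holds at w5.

No

At w5: <><>~(r -> (~q | r)) requires <>~(r -> (~q | r)) at some successor in {w2, w3}.
  At w2: <>~(r -> (~q | r)) is false.
  At w3: <>~(r -> (~q | r)) is false.
So <><>~(r -> (~q | r)) is false at w5.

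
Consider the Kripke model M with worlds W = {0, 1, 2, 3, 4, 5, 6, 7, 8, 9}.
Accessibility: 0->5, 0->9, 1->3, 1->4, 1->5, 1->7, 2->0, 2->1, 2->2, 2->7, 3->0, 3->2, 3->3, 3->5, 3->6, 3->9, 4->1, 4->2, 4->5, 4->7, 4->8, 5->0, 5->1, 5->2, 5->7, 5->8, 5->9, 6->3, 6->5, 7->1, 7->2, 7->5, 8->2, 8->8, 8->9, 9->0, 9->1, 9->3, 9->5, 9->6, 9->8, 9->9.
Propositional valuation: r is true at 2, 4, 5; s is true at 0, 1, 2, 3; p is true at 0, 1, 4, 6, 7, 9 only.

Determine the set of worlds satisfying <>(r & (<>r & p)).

Recall that <>ψ holds at a world iff ψ holds at some accessible world.
Let φ = <>(r & (<>r & p)). Evaluate φ at each world:
  0 (successors {5, 9}): φ is false.
  1 (successors {3, 4, 5, 7}): φ is true.
  2 (successors {0, 1, 2, 7}): φ is false.
  3 (successors {0, 2, 3, 5, 6, 9}): φ is false.
  4 (successors {1, 2, 5, 7, 8}): φ is false.
  5 (successors {0, 1, 2, 7, 8, 9}): φ is false.
  6 (successors {3, 5}): φ is false.
  7 (successors {1, 2, 5}): φ is false.
  8 (successors {2, 8, 9}): φ is false.
  9 (successors {0, 1, 3, 5, 6, 8, 9}): φ is false.
For instance, at 2:
  At 2: <>(r & (<>r & p)) requires r & (<>r & p) at some successor in {0, 1, 2, 7}.
    At 0: r & (<>r & p) is false.
    At 1: r & (<>r & p) is false.
    At 2: r & (<>r & p) is false.
    At 7: r & (<>r & p) is false.
  So <>(r & (<>r & p)) is false at 2.
Satisfying worlds: {1}

1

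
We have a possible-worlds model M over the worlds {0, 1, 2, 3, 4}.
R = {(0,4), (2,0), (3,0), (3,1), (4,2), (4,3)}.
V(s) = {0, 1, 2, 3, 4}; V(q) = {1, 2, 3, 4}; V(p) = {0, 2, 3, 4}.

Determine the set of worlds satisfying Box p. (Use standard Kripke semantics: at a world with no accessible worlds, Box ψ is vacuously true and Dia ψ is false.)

0, 1, 2, 4

Recall that Box ψ holds at a world iff ψ holds at every accessible world, and Dia ψ holds iff ψ holds at some accessible world.
Let φ = Box p. Evaluate φ at each world:
  0 (successors {4}): φ is true.
  1 (successors ∅): φ is true.
  2 (successors {0}): φ is true.
  3 (successors {0, 1}): φ is false.
  4 (successors {2, 3}): φ is true.
For instance, at 2:
  At 2: Box p requires p at every successor {0}.
    At 0: p is true.
  So Box p is true at 2.
Satisfying worlds: {0, 1, 2, 4}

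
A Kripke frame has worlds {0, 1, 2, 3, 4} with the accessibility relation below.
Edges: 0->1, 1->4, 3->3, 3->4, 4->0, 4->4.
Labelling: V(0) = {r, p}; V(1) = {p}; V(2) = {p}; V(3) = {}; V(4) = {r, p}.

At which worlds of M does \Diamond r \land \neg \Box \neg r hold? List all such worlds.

1, 3, 4

Let φ = \Diamond r \land \neg \Box \neg r. Evaluate φ at each world:
  0 (successors {1}): φ is false.
  1 (successors {4}): φ is true.
  2 (successors ∅): φ is false.
  3 (successors {3, 4}): φ is true.
  4 (successors {0, 4}): φ is true.
For instance, at 4:
  At 4: \Diamond r is true, \neg \Box \neg r is true, so \Diamond r \land \neg \Box \neg r is true.
    At 4: \Diamond r requires r at some successor in {0, 4}.
      r holds at 0, so \Diamond r is true at 4.
    At 4: \Box \neg r is false, so \neg \Box \neg r is true.
      At 4: \Box \neg r requires \neg r at every successor {0, 4}.
        \neg r fails at 0, so \Box \neg r is false at 4.
Satisfying worlds: {1, 3, 4}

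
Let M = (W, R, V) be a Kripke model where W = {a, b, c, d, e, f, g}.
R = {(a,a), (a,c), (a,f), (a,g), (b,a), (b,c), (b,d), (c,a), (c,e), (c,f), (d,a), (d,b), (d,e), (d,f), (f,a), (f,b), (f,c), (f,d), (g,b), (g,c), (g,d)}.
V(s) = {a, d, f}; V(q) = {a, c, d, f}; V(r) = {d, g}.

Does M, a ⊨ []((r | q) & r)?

At a: []((r | q) & r) requires (r | q) & r at every successor {a, c, f, g}.
  (r | q) & r fails at a, so []((r | q) & r) is false at a.

No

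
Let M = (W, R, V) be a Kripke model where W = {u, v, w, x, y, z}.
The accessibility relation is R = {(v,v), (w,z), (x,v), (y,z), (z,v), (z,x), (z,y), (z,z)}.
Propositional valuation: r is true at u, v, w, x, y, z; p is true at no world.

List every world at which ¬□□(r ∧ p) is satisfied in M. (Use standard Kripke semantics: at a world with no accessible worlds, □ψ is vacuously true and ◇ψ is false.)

v, w, x, y, z

Let φ = ¬□□(r ∧ p). Evaluate φ at each world:
  u (successors ∅): φ is false.
  v (successors {v}): φ is true.
  w (successors {z}): φ is true.
  x (successors {v}): φ is true.
  y (successors {z}): φ is true.
  z (successors {v, x, y, z}): φ is true.
For instance, at y:
  At y: □□(r ∧ p) is false, so ¬□□(r ∧ p) is true.
    At y: □□(r ∧ p) requires □(r ∧ p) at every successor {z}.
      □(r ∧ p) fails at z, so □□(r ∧ p) is false at y.
Satisfying worlds: {v, w, x, y, z}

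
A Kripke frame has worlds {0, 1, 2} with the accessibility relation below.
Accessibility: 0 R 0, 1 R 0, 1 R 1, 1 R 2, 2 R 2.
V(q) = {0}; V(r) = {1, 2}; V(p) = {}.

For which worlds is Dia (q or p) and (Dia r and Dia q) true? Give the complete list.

Recall that Dia ψ holds at a world iff ψ holds at some accessible world.
Let φ = Dia (q or p) and (Dia r and Dia q). Evaluate φ at each world:
  0 (successors {0}): φ is false.
  1 (successors {0, 1, 2}): φ is true.
  2 (successors {2}): φ is false.
For instance, at 0:
  At 0: Dia (q or p) is true, Dia r and Dia q is false, so Dia (q or p) and (Dia r and Dia q) is false.
    At 0: Dia (q or p) requires q or p at some successor in {0}.
      q or p holds at 0, so Dia (q or p) is true at 0.
    At 0: Dia r is false, Dia q is true, so Dia r and Dia q is false.
      At 0: Dia r requires r at some successor in {0}.
        At 0: r is false.
      So Dia r is false at 0.
      At 0: Dia q requires q at some successor in {0}.
        q holds at 0, so Dia q is true at 0.
Satisfying worlds: {1}

1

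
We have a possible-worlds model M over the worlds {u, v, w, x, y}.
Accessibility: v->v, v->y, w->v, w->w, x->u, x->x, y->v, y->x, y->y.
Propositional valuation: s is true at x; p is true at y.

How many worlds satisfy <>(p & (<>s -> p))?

Recall that <>ψ holds at a world iff ψ holds at some accessible world.
Let φ = <>(p & (<>s -> p)). Evaluate φ at each world:
  u (successors ∅): φ is false.
  v (successors {v, y}): φ is true.
  w (successors {v, w}): φ is false.
  x (successors {u, x}): φ is false.
  y (successors {v, x, y}): φ is true.
For instance, at x:
  At x: <>(p & (<>s -> p)) requires p & (<>s -> p) at some successor in {u, x}.
    At u: p & (<>s -> p) is false.
    At x: p & (<>s -> p) is false.
  So <>(p & (<>s -> p)) is false at x.
Satisfying worlds: {v, y}

2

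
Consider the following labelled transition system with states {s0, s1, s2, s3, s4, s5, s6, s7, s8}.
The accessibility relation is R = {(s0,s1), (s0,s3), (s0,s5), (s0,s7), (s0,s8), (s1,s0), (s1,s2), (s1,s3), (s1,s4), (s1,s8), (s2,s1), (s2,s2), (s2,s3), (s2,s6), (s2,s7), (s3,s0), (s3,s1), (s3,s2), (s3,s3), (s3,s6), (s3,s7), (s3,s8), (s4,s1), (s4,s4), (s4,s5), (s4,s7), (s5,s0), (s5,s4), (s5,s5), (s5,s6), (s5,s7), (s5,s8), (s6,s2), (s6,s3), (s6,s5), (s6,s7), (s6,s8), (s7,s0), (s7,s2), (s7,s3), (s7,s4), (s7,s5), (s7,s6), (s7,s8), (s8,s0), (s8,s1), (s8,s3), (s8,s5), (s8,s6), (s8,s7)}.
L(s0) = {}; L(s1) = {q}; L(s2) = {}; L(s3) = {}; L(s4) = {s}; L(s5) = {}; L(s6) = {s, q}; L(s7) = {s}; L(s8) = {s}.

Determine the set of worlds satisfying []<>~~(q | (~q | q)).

s0, s1, s2, s3, s4, s5, s6, s7, s8

Recall that []ψ holds at a world iff ψ holds at every accessible world, and <>ψ holds iff ψ holds at some accessible world.
Let φ = []<>~~(q | (~q | q)). Evaluate φ at each world:
  s0 (successors {s1, s3, s5, s7, s8}): φ is true.
  s1 (successors {s0, s2, s3, s4, s8}): φ is true.
  s2 (successors {s1, s2, s3, s6, s7}): φ is true.
  s3 (successors {s0, s1, s2, s3, s6, s7, s8}): φ is true.
  s4 (successors {s1, s4, s5, s7}): φ is true.
  s5 (successors {s0, s4, s5, s6, s7, s8}): φ is true.
  s6 (successors {s2, s3, s5, s7, s8}): φ is true.
  s7 (successors {s0, s2, s3, s4, s5, s6, s8}): φ is true.
  s8 (successors {s0, s1, s3, s5, s6, s7}): φ is true.
For instance, at s7:
  At s7: []<>~~(q | (~q | q)) requires <>~~(q | (~q | q)) at every successor {s0, s2, s3, s4, s5, s6, s8}.
    At s0: <>~~(q | (~q | q)) is true.
    At s2: <>~~(q | (~q | q)) is true.
    At s3: <>~~(q | (~q | q)) is true.
    At s4: <>~~(q | (~q | q)) is true.
    At s5: <>~~(q | (~q | q)) is true.
    At s6: <>~~(q | (~q | q)) is true.
    At s8: <>~~(q | (~q | q)) is true.
  So []<>~~(q | (~q | q)) is true at s7.
Satisfying worlds: {s0, s1, s2, s3, s4, s5, s6, s7, s8}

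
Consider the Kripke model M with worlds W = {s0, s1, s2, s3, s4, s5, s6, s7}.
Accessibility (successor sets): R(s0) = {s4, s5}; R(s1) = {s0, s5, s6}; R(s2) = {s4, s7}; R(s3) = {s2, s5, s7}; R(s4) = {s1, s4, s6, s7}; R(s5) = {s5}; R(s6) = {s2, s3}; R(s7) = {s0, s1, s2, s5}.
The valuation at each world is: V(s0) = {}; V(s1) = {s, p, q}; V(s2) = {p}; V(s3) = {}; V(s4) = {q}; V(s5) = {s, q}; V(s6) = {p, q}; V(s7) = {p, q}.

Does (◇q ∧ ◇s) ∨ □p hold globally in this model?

No

Let φ = (◇q ∧ ◇s) ∨ □p. Evaluate φ at each world:
  s0 (successors {s4, s5}): φ is true.
  s1 (successors {s0, s5, s6}): φ is true.
  s2 (successors {s4, s7}): φ is false.
  s3 (successors {s2, s5, s7}): φ is true.
  s4 (successors {s1, s4, s6, s7}): φ is true.
  s5 (successors {s5}): φ is true.
  s6 (successors {s2, s3}): φ is false.
  s7 (successors {s0, s1, s2, s5}): φ is true.
Detail at s2 (counterexample):
  At s2: ◇q ∧ ◇s is false, □p is false, so (◇q ∧ ◇s) ∨ □p is false.
    At s2: ◇q is true, ◇s is false, so ◇q ∧ ◇s is false.
      At s2: ◇q requires q at some successor in {s4, s7}.
        q holds at s4, so ◇q is true at s2.
      At s2: ◇s requires s at some successor in {s4, s7}.
        At s4: s is false.
        At s7: s is false.
      So ◇s is false at s2.
    At s2: □p requires p at every successor {s4, s7}.
      p fails at s4, so □p is false at s2.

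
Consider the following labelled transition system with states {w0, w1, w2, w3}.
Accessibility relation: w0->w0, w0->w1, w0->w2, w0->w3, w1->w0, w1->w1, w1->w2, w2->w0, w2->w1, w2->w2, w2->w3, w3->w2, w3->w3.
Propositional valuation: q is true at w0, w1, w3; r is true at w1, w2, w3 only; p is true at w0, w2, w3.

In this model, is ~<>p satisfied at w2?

At w2: <>p is true, so ~<>p is false.
  At w2: <>p requires p at some successor in {w0, w1, w2, w3}.
    p holds at w0, so <>p is true at w2.

No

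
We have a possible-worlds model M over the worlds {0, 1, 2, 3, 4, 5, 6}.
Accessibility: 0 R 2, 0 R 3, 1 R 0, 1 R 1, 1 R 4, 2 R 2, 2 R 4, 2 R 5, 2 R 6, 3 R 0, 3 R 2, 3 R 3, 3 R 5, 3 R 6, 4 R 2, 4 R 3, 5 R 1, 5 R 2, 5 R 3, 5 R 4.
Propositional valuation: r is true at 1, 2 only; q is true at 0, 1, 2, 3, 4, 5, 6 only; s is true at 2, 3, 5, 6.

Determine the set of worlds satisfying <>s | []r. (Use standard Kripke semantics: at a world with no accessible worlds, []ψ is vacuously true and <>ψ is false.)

Recall that []ψ holds at a world iff ψ holds at every accessible world, and <>ψ holds iff ψ holds at some accessible world.
Let φ = <>s | []r. Evaluate φ at each world:
  0 (successors {2, 3}): φ is true.
  1 (successors {0, 1, 4}): φ is false.
  2 (successors {2, 4, 5, 6}): φ is true.
  3 (successors {0, 2, 3, 5, 6}): φ is true.
  4 (successors {2, 3}): φ is true.
  5 (successors {1, 2, 3, 4}): φ is true.
  6 (successors ∅): φ is true.
For instance, at 1:
  At 1: <>s is false, []r is false, so <>s | []r is false.
    At 1: <>s requires s at some successor in {0, 1, 4}.
      At 0: s is false.
      At 1: s is false.
      At 4: s is false.
    So <>s is false at 1.
    At 1: []r requires r at every successor {0, 1, 4}.
      r fails at 0, so []r is false at 1.
Satisfying worlds: {0, 2, 3, 4, 5, 6}

0, 2, 3, 4, 5, 6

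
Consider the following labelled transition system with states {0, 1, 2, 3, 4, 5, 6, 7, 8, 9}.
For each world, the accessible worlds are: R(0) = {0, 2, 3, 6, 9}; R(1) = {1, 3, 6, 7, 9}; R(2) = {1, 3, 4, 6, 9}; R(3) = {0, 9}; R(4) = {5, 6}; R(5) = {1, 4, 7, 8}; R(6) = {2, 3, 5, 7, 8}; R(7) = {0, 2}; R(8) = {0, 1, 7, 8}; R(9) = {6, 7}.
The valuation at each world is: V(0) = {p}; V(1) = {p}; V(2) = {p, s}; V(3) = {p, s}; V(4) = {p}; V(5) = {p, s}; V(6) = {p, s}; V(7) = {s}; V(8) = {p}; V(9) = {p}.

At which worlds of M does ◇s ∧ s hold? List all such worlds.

Let φ = ◇s ∧ s. Evaluate φ at each world:
  0 (successors {0, 2, 3, 6, 9}): φ is false.
  1 (successors {1, 3, 6, 7, 9}): φ is false.
  2 (successors {1, 3, 4, 6, 9}): φ is true.
  3 (successors {0, 9}): φ is false.
  4 (successors {5, 6}): φ is false.
  5 (successors {1, 4, 7, 8}): φ is true.
  6 (successors {2, 3, 5, 7, 8}): φ is true.
  7 (successors {0, 2}): φ is true.
  8 (successors {0, 1, 7, 8}): φ is false.
  9 (successors {6, 7}): φ is false.
For instance, at 3:
  At 3: ◇s is false, s is true, so ◇s ∧ s is false.
    At 3: ◇s requires s at some successor in {0, 9}.
      At 0: s is false.
      At 9: s is false.
    So ◇s is false at 3.
Satisfying worlds: {2, 5, 6, 7}

2, 5, 6, 7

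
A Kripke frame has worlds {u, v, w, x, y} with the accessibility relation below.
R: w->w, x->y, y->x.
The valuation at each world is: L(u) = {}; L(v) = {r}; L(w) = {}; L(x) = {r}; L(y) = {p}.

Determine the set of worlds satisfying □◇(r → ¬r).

u, v, w, y

Let φ = □◇(r → ¬r). Evaluate φ at each world:
  u (successors ∅): φ is true.
  v (successors ∅): φ is true.
  w (successors {w}): φ is true.
  x (successors {y}): φ is false.
  y (successors {x}): φ is true.
For instance, at w:
  At w: □◇(r → ¬r) requires ◇(r → ¬r) at every successor {w}.
      At w: ◇(r → ¬r) requires r → ¬r at some successor in {w}.
        r → ¬r holds at w, so ◇(r → ¬r) is true at w.
  So □◇(r → ¬r) is true at w.
Satisfying worlds: {u, v, w, y}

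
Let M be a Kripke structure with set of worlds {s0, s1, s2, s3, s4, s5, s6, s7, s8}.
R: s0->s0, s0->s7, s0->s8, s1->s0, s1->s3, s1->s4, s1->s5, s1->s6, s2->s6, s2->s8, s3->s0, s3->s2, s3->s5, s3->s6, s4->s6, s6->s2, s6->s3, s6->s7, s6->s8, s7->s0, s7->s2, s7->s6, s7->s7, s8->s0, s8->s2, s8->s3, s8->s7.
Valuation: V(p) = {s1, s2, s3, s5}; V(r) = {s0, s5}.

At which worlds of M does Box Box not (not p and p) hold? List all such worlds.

s0, s1, s2, s3, s4, s5, s6, s7, s8

Let φ = Box Box not (not p and p). Evaluate φ at each world:
  s0 (successors {s0, s7, s8}): φ is true.
  s1 (successors {s0, s3, s4, s5, s6}): φ is true.
  s2 (successors {s6, s8}): φ is true.
  s3 (successors {s0, s2, s5, s6}): φ is true.
  s4 (successors {s6}): φ is true.
  s5 (successors ∅): φ is true.
  s6 (successors {s2, s3, s7, s8}): φ is true.
  s7 (successors {s0, s2, s6, s7}): φ is true.
  s8 (successors {s0, s2, s3, s7}): φ is true.
For instance, at s7:
  At s7: Box Box not (not p and p) requires Box not (not p and p) at every successor {s0, s2, s6, s7}.
    At s0: Box not (not p and p) is true.
    At s2: Box not (not p and p) is true.
    At s6: Box not (not p and p) is true.
    At s7: Box not (not p and p) is true.
  So Box Box not (not p and p) is true at s7.
Satisfying worlds: {s0, s1, s2, s3, s4, s5, s6, s7, s8}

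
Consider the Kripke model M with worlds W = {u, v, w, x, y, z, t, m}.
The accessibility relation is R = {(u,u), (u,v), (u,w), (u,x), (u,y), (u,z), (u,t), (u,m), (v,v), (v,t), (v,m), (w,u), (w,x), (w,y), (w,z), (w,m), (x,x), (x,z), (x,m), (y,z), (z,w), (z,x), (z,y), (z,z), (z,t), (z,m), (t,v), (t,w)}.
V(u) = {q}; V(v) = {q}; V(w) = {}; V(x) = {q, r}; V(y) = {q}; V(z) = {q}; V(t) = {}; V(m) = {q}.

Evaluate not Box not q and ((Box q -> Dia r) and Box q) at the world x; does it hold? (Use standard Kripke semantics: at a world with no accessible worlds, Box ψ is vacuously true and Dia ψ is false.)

Yes

At x: not Box not q is true, (Box q -> Dia r) and Box q is true, so not Box not q and ((Box q -> Dia r) and Box q) is true.
  At x: Box not q is false, so not Box not q is true.
    At x: Box not q requires not q at every successor {x, z, m}.
      not q fails at x, so Box not q is false at x.
  At x: Box q -> Dia r is true, Box q is true, so (Box q -> Dia r) and Box q is true.
    At x: Box q is true, Dia r is true, so Box q -> Dia r is true.
      At x: Box q requires q at every successor {x, z, m}.
        At x: q is true.
        At z: q is true.
        At m: q is true.
      So Box q is true at x.
      At x: Dia r requires r at some successor in {x, z, m}.
        r holds at x, so Dia r is true at x.
    At x: Box q requires q at every successor {x, z, m}.
      At x: q is true.
      At z: q is true.
      At m: q is true.
    So Box q is true at x.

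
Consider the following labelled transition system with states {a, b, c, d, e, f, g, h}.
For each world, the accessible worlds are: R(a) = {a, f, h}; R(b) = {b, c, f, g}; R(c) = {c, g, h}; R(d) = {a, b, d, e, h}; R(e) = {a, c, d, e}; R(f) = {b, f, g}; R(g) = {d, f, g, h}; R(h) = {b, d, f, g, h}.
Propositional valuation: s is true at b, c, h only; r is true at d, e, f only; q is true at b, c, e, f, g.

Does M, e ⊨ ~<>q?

No

At e: <>q is true, so ~<>q is false.
  At e: <>q requires q at some successor in {a, c, d, e}.
    q holds at c, so <>q is true at e.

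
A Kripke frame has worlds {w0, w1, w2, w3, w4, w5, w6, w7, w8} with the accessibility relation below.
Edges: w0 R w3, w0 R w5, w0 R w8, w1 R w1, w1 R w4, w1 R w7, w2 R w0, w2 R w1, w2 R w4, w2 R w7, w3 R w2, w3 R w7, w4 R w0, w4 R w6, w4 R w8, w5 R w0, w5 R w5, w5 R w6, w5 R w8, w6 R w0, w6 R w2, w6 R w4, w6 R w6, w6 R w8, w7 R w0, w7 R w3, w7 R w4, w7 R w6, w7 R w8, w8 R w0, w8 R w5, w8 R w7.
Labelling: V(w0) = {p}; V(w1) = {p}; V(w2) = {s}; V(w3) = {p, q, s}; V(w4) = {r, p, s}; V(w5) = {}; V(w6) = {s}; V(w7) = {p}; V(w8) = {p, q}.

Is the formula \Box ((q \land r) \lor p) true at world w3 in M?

No

Recall that \Box ψ holds at a world iff ψ holds at every accessible world, and \Diamond ψ holds iff ψ holds at some accessible world.
At w3: \Box ((q \land r) \lor p) requires (q \land r) \lor p at every successor {w2, w7}.
  (q \land r) \lor p fails at w2, so \Box ((q \land r) \lor p) is false at w3.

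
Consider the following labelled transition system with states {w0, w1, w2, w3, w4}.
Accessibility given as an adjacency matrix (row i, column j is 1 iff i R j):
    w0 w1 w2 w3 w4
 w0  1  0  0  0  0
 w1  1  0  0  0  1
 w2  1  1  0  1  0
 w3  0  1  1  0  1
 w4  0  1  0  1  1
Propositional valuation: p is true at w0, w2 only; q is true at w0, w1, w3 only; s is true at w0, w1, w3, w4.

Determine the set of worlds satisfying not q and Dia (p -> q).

w2, w4

Recall that Dia ψ holds at a world iff ψ holds at some accessible world.
Let φ = not q and Dia (p -> q). Evaluate φ at each world:
  w0 (successors {w0}): φ is false.
  w1 (successors {w0, w4}): φ is false.
  w2 (successors {w0, w1, w3}): φ is true.
  w3 (successors {w1, w2, w4}): φ is false.
  w4 (successors {w1, w3, w4}): φ is true.
For instance, at w4:
  At w4: not q is true, Dia (p -> q) is true, so not q and Dia (p -> q) is true.
    At w4: Dia (p -> q) requires p -> q at some successor in {w1, w3, w4}.
      p -> q holds at w1, so Dia (p -> q) is true at w4.
Satisfying worlds: {w2, w4}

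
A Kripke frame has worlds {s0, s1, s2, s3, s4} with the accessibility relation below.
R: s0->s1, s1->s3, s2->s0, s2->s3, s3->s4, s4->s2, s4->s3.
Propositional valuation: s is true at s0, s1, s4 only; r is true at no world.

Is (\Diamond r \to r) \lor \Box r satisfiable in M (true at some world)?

Yes

Let φ = (\Diamond r \to r) \lor \Box r. Evaluate φ at each world:
  s0 (successors {s1}): φ is true.
  s1 (successors {s3}): φ is true.
  s2 (successors {s0, s3}): φ is true.
  s3 (successors {s4}): φ is true.
  s4 (successors {s2, s3}): φ is true.
Detail at s0 (witness):
  At s0: \Diamond r \to r is true, \Box r is false, so (\Diamond r \to r) \lor \Box r is true.
    At s0: \Diamond r is false, r is false, so \Diamond r \to r is true.
      At s0: \Diamond r requires r at some successor in {s1}.
        At s1: r is false.
      So \Diamond r is false at s0.
    At s0: \Box r requires r at every successor {s1}.
      r fails at s1, so \Box r is false at s0.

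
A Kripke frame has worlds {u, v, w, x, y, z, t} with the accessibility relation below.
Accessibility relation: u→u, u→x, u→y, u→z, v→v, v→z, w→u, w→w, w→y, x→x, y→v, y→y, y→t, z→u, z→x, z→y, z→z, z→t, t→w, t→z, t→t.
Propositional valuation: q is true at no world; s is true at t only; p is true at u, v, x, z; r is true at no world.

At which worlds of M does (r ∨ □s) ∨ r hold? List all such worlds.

none

Let φ = (r ∨ □s) ∨ r. Evaluate φ at each world:
  u (successors {u, x, y, z}): φ is false.
  v (successors {v, z}): φ is false.
  w (successors {u, w, y}): φ is false.
  x (successors {x}): φ is false.
  y (successors {v, y, t}): φ is false.
  z (successors {u, x, y, z, t}): φ is false.
  t (successors {w, z, t}): φ is false.
For instance, at z:
  At z: r ∨ □s is false, r is false, so (r ∨ □s) ∨ r is false.
    At z: r is false, □s is false, so r ∨ □s is false.
      At z: □s requires s at every successor {u, x, y, z, t}.
        s fails at u, so □s is false at z.
Satisfying worlds: none.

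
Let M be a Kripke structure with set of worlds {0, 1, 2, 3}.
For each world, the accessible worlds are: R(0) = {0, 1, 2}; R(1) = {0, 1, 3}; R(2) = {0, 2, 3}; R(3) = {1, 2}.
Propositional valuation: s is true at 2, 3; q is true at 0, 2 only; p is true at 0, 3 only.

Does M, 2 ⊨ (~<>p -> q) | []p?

Yes

At 2: ~<>p -> q is true, []p is false, so (~<>p -> q) | []p is true.
  At 2: ~<>p is false, q is true, so ~<>p -> q is true.
    At 2: <>p is true, so ~<>p is false.
      At 2: <>p requires p at some successor in {0, 2, 3}.
        p holds at 0, so <>p is true at 2.
  At 2: []p requires p at every successor {0, 2, 3}.
    p fails at 2, so []p is false at 2.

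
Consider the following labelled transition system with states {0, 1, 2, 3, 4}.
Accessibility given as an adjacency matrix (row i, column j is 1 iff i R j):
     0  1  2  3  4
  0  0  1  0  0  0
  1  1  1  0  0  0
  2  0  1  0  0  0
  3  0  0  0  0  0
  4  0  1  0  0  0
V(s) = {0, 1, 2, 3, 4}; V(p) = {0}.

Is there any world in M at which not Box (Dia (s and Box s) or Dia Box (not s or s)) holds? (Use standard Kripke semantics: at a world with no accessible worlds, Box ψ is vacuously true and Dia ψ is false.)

Let φ = not Box (Dia (s and Box s) or Dia Box (not s or s)). Evaluate φ at each world:
  0 (successors {1}): φ is false.
  1 (successors {0, 1}): φ is false.
  2 (successors {1}): φ is false.
  3 (successors ∅): φ is false.
  4 (successors {1}): φ is false.
For instance, at 4:
  At 4: Box (Dia (s and Box s) or Dia Box (not s or s)) is true, so not Box (Dia (s and Box s) or Dia Box (not s or s)) is false.
    At 4: Box (Dia (s and Box s) or Dia Box (not s or s)) requires Dia (s and Box s) or Dia Box (not s or s) at every successor {1}.
      At 1: Dia (s and Box s) or Dia Box (not s or s) is true.
    So Box (Dia (s and Box s) or Dia Box (not s or s)) is true at 4.

No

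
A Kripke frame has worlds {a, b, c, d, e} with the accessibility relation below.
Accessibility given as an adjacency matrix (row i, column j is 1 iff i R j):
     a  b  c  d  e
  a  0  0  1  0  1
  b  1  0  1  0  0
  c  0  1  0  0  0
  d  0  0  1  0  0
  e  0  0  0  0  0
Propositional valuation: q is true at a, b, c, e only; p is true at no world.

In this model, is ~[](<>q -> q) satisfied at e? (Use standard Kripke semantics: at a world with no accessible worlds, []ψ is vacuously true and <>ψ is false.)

At e: [](<>q -> q) is true, so ~[](<>q -> q) is false.
  At e: no accessible worlds, so [](<>q -> q) holds vacuously.

No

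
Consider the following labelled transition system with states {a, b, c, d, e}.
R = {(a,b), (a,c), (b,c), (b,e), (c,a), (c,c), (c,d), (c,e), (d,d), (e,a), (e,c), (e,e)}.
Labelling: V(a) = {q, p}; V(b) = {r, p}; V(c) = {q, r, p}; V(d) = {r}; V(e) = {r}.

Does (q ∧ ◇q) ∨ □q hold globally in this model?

Let φ = (q ∧ ◇q) ∨ □q. Evaluate φ at each world:
  a (successors {b, c}): φ is true.
  b (successors {c, e}): φ is false.
  c (successors {a, c, d, e}): φ is true.
  d (successors {d}): φ is false.
  e (successors {a, c, e}): φ is false.
Detail at b (counterexample):
  At b: q ∧ ◇q is false, □q is false, so (q ∧ ◇q) ∨ □q is false.
    At b: q is false, ◇q is true, so q ∧ ◇q is false.
      At b: ◇q requires q at some successor in {c, e}.
        q holds at c, so ◇q is true at b.
    At b: □q requires q at every successor {c, e}.
      q fails at e, so □q is false at b.

No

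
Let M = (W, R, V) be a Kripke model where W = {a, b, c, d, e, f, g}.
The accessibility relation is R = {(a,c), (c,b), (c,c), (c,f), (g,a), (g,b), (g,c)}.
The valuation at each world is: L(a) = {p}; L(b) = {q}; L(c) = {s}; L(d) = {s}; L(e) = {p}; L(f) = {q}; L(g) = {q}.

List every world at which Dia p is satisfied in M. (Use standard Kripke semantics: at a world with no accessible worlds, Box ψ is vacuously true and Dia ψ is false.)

Recall that Dia ψ holds at a world iff ψ holds at some accessible world.
Let φ = Dia p. Evaluate φ at each world:
  a (successors {c}): φ is false.
  b (successors ∅): φ is false.
  c (successors {b, c, f}): φ is false.
  d (successors ∅): φ is false.
  e (successors ∅): φ is false.
  f (successors ∅): φ is false.
  g (successors {a, b, c}): φ is true.
For instance, at g:
  At g: Dia p requires p at some successor in {a, b, c}.
    p holds at a, so Dia p is true at g.
Satisfying worlds: {g}

g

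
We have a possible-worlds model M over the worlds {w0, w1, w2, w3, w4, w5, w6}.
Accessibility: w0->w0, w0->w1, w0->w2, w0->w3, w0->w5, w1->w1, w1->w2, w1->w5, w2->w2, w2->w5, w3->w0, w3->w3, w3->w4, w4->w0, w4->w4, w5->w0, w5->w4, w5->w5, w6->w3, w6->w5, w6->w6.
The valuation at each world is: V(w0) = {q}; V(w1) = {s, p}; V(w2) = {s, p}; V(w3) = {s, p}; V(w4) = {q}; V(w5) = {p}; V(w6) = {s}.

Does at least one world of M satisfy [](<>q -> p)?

Recall that []ψ holds at a world iff ψ holds at every accessible world, and <>ψ holds iff ψ holds at some accessible world.
Let φ = [](<>q -> p). Evaluate φ at each world:
  w0 (successors {w0, w1, w2, w3, w5}): φ is false.
  w1 (successors {w1, w2, w5}): φ is true.
  w2 (successors {w2, w5}): φ is true.
  w3 (successors {w0, w3, w4}): φ is false.
  w4 (successors {w0, w4}): φ is false.
  w5 (successors {w0, w4, w5}): φ is false.
  w6 (successors {w3, w5, w6}): φ is true.
Detail at w1 (witness):
  At w1: [](<>q -> p) requires <>q -> p at every successor {w1, w2, w5}.
      At w1: <>q is false, p is true, so <>q -> p is true.
      At w2: <>q is false, p is true, so <>q -> p is true.
      At w5: <>q is true, p is true, so <>q -> p is true.
  So [](<>q -> p) is true at w1.

Yes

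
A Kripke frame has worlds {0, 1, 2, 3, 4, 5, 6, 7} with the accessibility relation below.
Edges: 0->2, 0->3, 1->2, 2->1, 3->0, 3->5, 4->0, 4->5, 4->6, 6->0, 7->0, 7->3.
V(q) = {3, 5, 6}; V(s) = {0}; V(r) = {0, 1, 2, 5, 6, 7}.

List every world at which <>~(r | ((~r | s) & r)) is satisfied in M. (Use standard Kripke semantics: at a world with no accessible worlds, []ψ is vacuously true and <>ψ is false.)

0, 7

Recall that <>ψ holds at a world iff ψ holds at some accessible world.
Let φ = <>~(r | ((~r | s) & r)). Evaluate φ at each world:
  0 (successors {2, 3}): φ is true.
  1 (successors {2}): φ is false.
  2 (successors {1}): φ is false.
  3 (successors {0, 5}): φ is false.
  4 (successors {0, 5, 6}): φ is false.
  5 (successors ∅): φ is false.
  6 (successors {0}): φ is false.
  7 (successors {0, 3}): φ is true.
For instance, at 3:
  At 3: <>~(r | ((~r | s) & r)) requires ~(r | ((~r | s) & r)) at some successor in {0, 5}.
    At 0: ~(r | ((~r | s) & r)) is false.
    At 5: ~(r | ((~r | s) & r)) is false.
  So <>~(r | ((~r | s) & r)) is false at 3.
Satisfying worlds: {0, 7}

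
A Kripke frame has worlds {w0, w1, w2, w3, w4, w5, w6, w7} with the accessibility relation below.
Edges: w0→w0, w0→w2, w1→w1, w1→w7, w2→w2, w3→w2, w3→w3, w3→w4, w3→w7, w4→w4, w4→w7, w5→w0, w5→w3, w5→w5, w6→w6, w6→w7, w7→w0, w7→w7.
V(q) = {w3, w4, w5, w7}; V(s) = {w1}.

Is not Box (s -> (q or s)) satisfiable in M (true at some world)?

Let φ = not Box (s -> (q or s)). Evaluate φ at each world:
  w0 (successors {w0, w2}): φ is false.
  w1 (successors {w1, w7}): φ is false.
  w2 (successors {w2}): φ is false.
  w3 (successors {w2, w3, w4, w7}): φ is false.
  w4 (successors {w4, w7}): φ is false.
  w5 (successors {w0, w3, w5}): φ is false.
  w6 (successors {w6, w7}): φ is false.
  w7 (successors {w0, w7}): φ is false.
For instance, at w7:
  At w7: Box (s -> (q or s)) is true, so not Box (s -> (q or s)) is false.
    At w7: Box (s -> (q or s)) requires s -> (q or s) at every successor {w0, w7}.
      At w0: s -> (q or s) is true.
      At w7: s -> (q or s) is true.
    So Box (s -> (q or s)) is true at w7.

No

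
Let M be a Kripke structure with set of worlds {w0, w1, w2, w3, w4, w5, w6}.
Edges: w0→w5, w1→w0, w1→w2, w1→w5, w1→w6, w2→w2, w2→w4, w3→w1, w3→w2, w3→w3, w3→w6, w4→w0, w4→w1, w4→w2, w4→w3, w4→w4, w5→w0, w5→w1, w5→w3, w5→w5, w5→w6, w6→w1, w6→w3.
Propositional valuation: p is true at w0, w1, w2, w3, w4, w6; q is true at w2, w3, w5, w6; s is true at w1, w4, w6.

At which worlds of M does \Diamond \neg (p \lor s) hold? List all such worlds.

w0, w1, w5

Let φ = \Diamond \neg (p \lor s). Evaluate φ at each world:
  w0 (successors {w5}): φ is true.
  w1 (successors {w0, w2, w5, w6}): φ is true.
  w2 (successors {w2, w4}): φ is false.
  w3 (successors {w1, w2, w3, w6}): φ is false.
  w4 (successors {w0, w1, w2, w3, w4}): φ is false.
  w5 (successors {w0, w1, w3, w5, w6}): φ is true.
  w6 (successors {w1, w3}): φ is false.
For instance, at w0:
  At w0: \Diamond \neg (p \lor s) requires \neg (p \lor s) at some successor in {w5}.
    \neg (p \lor s) holds at w5, so \Diamond \neg (p \lor s) is true at w0.
Satisfying worlds: {w0, w1, w5}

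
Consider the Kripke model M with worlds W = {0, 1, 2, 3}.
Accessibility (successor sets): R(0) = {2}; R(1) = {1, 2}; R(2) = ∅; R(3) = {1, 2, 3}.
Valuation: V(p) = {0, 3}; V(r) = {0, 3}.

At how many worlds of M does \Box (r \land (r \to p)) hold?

Let φ = \Box (r \land (r \to p)). Evaluate φ at each world:
  0 (successors {2}): φ is false.
  1 (successors {1, 2}): φ is false.
  2 (successors ∅): φ is true.
  3 (successors {1, 2, 3}): φ is false.
For instance, at 0:
  At 0: \Box (r \land (r \to p)) requires r \land (r \to p) at every successor {2}.
    r \land (r \to p) fails at 2, so \Box (r \land (r \to p)) is false at 0.
Satisfying worlds: {2}

1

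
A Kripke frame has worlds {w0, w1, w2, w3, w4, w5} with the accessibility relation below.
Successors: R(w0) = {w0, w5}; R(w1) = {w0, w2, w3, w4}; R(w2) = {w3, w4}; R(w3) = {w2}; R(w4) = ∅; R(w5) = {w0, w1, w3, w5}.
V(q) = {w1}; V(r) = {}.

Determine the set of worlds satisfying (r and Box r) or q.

Let φ = (r and Box r) or q. Evaluate φ at each world:
  w0 (successors {w0, w5}): φ is false.
  w1 (successors {w0, w2, w3, w4}): φ is true.
  w2 (successors {w3, w4}): φ is false.
  w3 (successors {w2}): φ is false.
  w4 (successors ∅): φ is false.
  w5 (successors {w0, w1, w3, w5}): φ is false.
For instance, at w1:
  At w1: r and Box r is false, q is true, so (r and Box r) or q is true.
    At w1: r is false, Box r is false, so r and Box r is false.
      At w1: Box r requires r at every successor {w0, w2, w3, w4}.
        r fails at w0, so Box r is false at w1.
Satisfying worlds: {w1}

w1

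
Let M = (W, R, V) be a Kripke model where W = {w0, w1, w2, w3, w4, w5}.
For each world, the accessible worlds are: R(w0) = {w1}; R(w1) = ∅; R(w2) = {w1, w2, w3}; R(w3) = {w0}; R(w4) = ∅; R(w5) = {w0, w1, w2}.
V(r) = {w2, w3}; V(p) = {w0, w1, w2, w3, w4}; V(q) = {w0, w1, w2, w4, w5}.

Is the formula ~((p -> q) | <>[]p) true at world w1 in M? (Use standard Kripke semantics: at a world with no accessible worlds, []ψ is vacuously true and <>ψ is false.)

At w1: (p -> q) | <>[]p is true, so ~((p -> q) | <>[]p) is false.
  At w1: p -> q is true, <>[]p is false, so (p -> q) | <>[]p is true.
    At w1: no accessible worlds, so <>[]p is false.

No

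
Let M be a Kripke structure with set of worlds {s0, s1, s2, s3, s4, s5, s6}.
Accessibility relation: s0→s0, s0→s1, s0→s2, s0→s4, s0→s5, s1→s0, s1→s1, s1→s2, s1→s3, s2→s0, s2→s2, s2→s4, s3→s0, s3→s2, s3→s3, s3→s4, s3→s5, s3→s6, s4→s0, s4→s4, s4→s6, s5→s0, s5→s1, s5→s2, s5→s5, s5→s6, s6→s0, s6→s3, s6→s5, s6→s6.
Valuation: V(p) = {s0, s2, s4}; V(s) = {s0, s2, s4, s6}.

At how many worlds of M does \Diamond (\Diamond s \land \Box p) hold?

Let φ = \Diamond (\Diamond s \land \Box p). Evaluate φ at each world:
  s0 (successors {s0, s1, s2, s4, s5}): φ is true.
  s1 (successors {s0, s1, s2, s3}): φ is true.
  s2 (successors {s0, s2, s4}): φ is true.
  s3 (successors {s0, s2, s3, s4, s5, s6}): φ is true.
  s4 (successors {s0, s4, s6}): φ is false.
  s5 (successors {s0, s1, s2, s5, s6}): φ is true.
  s6 (successors {s0, s3, s5, s6}): φ is false.
For instance, at s4:
  At s4: \Diamond (\Diamond s \land \Box p) requires \Diamond s \land \Box p at some successor in {s0, s4, s6}.
    At s0: \Diamond s \land \Box p is false.
    At s4: \Diamond s \land \Box p is false.
    At s6: \Diamond s \land \Box p is false.
  So \Diamond (\Diamond s \land \Box p) is false at s4.
Satisfying worlds: {s0, s1, s2, s3, s5}

5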